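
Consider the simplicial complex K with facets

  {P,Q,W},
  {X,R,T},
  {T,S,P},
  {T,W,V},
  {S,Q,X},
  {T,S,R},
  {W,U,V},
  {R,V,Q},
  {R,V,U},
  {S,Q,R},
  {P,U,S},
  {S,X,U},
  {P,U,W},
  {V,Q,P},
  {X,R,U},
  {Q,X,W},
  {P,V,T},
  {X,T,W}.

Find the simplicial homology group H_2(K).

H_2 ≅ 0.

Fix the vertex order P < Q < R < S < T < U < V < W < X and write every simplex with vertices in increasing order. Then dim K = 2 and the simplices of K are:

  0-simplices (9): P, Q, R, S, T, U, V, W, X
  1-simplices (27): PQ, PS, PT, PU, PV, PW, QR, QS, QV, QW, QX, RS, RT, RU, RV, RX, ST, SU, SX, TV, TW, TX, UV, UW, UX, VW, WX
  2-simplices (18): PQV, PQW, PST, PSU, PTV, PUW, QRS, QRV, QSX, QWX, RST, RTX, RUV, RUX, SUX, TVW, TWX, UVW

giving chain groups C_0 ≅ Z^9, C_1 ≅ Z^27, C_2 ≅ Z^18.

Boundary ∂_1: C_1 → C_0 is given by ∂[p,q] = [q] − [p].
The resulting 9×27 matrix has rank 8, and its Smith normal form has invariant factors (1,1,1,1,1,1,1,1).

The boundary map ∂_2: C_2 → C_1 sends each 2-simplex [p,q,r] to [q,r] − [p,r] + [p,q]. For instance
  ∂QSX = SX − QX + QS,
  ∂PQW = QW − PW + PQ.
The 27×18 boundary matrix has rank 18 and Smith normal form diag(1,1,1,1,1,1,1,1,1,1,1,1,1,1,1,1,1,2).

Now H_k = ker ∂_k / im ∂_{k+1}, so:

  H_2: rank ker ∂_2 − rank ∂_3 = (18 − 18) − 0 = 0, and there is no ∂_3, so H_2 ≅ 0.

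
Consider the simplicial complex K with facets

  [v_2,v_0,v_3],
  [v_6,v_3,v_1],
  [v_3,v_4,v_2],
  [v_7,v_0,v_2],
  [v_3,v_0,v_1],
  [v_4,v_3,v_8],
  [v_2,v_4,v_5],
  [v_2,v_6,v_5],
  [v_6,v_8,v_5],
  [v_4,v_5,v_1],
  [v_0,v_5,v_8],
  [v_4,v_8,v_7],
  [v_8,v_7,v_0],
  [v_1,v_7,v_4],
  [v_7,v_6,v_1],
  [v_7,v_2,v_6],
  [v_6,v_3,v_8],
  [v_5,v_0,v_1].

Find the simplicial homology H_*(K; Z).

H_0 = Z,  H_1 = Z^2,  H_2 = Z.

Order the vertices as v_0 < v_1 < v_2 < v_3 < v_4 < v_5 < v_6 < v_7 < v_8. Listing each simplex with vertices in this order, K has dimension 2 with simplices:

  0-simplices (9): [v_0], [v_1], [v_2], [v_3], [v_4], [v_5], [v_6], [v_7], [v_8]
  1-simplices (27): (27 of them)
  2-simplices (18): (18 of them)

giving chain groups C_0 ≅ Z^9, C_1 ≅ Z^27, C_2 ≅ Z^18.

∂_1: C_1 → C_0 maps an edge to its endpoints' difference, ∂[p,q] = q − p.
This gives a 9×27 integer matrix of rank 8; reducing to Smith normal form yields diagonal entries (1,1,1,1,1,1,1,1).

The boundary map ∂_2: C_2 → C_1 maps a triangle to the signed sum of its edges. For instance
  ∂[v_1,v_6,v_7] = [v_6,v_7] − [v_1,v_7] + [v_1,v_6],
  ∂[v_1,v_4,v_7] = [v_4,v_7] − [v_1,v_7] + [v_1,v_4].
The resulting 27×18 matrix has rank 17, and its Smith normal form has invariant factors (1,1,1,1,1,1,1,1,1,1,1,1,1,1,1,1,1).

From H_k ≅ ker(∂_k) / im(∂_{k+1}) we obtain:

  H_0: rank C_0 − rank ∂_1 = 9 − 8 = 1, and the invariant factors of ∂_1 are all 1, so H_0 = Z.
  H_1: rank ker ∂_1 − rank ∂_2 = (27 − 8) − 17 = 2, and the invariant factors of ∂_2 are all 1, so H_1 = Z^2.
  H_2: rank ker ∂_2 − rank ∂_3 = (18 − 17) − 0 = 1, and there is no ∂_3, so H_2 = Z.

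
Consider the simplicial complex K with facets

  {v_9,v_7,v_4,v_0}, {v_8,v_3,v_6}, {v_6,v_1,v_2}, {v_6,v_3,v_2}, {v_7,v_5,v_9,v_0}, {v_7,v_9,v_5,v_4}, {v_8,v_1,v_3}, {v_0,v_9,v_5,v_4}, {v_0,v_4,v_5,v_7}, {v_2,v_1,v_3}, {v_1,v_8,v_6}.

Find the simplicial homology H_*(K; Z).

H_0 ≅ Z^2,  H_1 = 0,  H_2 ≅ Z,  H_3 ≅ Z.

Order the vertices as v_0 < v_1 < v_2 < v_3 < v_4 < v_5 < v_6 < v_7 < v_8 < v_9. Listing each simplex with vertices in this order, K has dimension 3 with simplices:

  0-simplices (10): [v_0], [v_1], [v_2], [v_3], [v_4], [v_5], [v_6], [v_7], [v_8], [v_9]
  1-simplices (19): (19 of them)
  2-simplices (16): (16 of them)
  3-simplices (5): [v_0,v_4,v_5,v_7], [v_0,v_4,v_5,v_9], [v_0,v_4,v_7,v_9], [v_0,v_5,v_7,v_9], [v_4,v_5,v_7,v_9]

so the chain groups are C_0 ≅ Z^10, C_1 ≅ Z^19, C_2 ≅ Z^16, C_3 ≅ Z^5.

∂_1: C_1 → C_0 is given by ∂[p,q] = [q] − [p].
This gives a 10×19 integer matrix of rank 8; reducing to Smith normal form yields diagonal entries (1,1,1,1,1,1,1,1).

The boundary map ∂_2: C_2 → C_1 acts by ∂[p,q,r] = [q,r] − [p,r] + [p,q]. For instance
  ∂[v_4,v_7,v_9] = [v_7,v_9] − [v_4,v_9] + [v_4,v_7],
  ∂[v_1,v_2,v_3] = [v_2,v_3] − [v_1,v_3] + [v_1,v_2].
This gives a 19×16 integer matrix of rank 11; reducing to Smith normal form yields diagonal entries (1,1,1,1,1,1,1,1,1,1,1).

Boundary ∂_3: C_3 → C_2 sends each 3-simplex σ to the alternating sum Σ_i (−1)^i (σ with its i-th vertex removed). For instance
  ∂[v_4,v_5,v_7,v_9] = [v_5,v_7,v_9] − [v_4,v_7,v_9] + [v_4,v_5,v_9] − [v_4,v_5,v_7],
  ∂[v_0,v_4,v_7,v_9] = [v_4,v_7,v_9] − [v_0,v_7,v_9] + [v_0,v_4,v_9] − [v_0,v_4,v_7].
This gives a 16×5 integer matrix of rank 4; reducing to Smith normal form yields diagonal entries (1,1,1,1).

Now H_k = ker ∂_k / im ∂_{k+1}, so:

  H_0: rank C_0 − rank ∂_1 = 10 − 8 = 2, and the invariant factors of ∂_1 are all 1, so H_0 = Z^2.
  H_1: rank ker ∂_1 − rank ∂_2 = (19 − 8) − 11 = 0, and the invariant factors of ∂_2 are all 1, so H_1 = 0.
  H_2: rank ker ∂_2 − rank ∂_3 = (16 − 11) − 4 = 1, and the invariant factors of ∂_3 are all 1, so H_2 = Z.
  H_3: rank ker ∂_3 − rank ∂_4 = (5 − 4) − 0 = 1, and there is no ∂_4, so H_3 = Z.

(K is a triangulation of the disjoint union of the 3-sphere S^3 and the 2-sphere S^2.)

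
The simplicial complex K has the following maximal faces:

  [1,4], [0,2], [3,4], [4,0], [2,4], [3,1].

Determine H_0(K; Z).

We work with the vertex ordering 0 < 1 < 2 < 3 < 4. The simplices of K, each written with vertices in increasing order, are:

  0-simplices (5): [0], [1], [2], [3], [4]
  1-simplices (6): [0,2], [0,4], [1,3], [1,4], [2,4], [3,4]

so the chain groups are C_0 ≅ Z^5, C_1 ≅ Z^6.

The boundary map ∂_1: C_1 → C_0 sends each edge [p,q] (with p < q) to q − p.
The resulting 5×6 matrix has rank 4, and its Smith normal form has invariant factors (1,1,1,1).

Now H_k = ker ∂_k / im ∂_{k+1}, so:

  H_0: rank C_0 − rank ∂_1 = 5 − 4 = 1, and the invariant factors of ∂_1 are all 1, so H_0 ≅ Z.

(K is a triangulation of a wedge of 2 circles.)

H_0 ≅ Z.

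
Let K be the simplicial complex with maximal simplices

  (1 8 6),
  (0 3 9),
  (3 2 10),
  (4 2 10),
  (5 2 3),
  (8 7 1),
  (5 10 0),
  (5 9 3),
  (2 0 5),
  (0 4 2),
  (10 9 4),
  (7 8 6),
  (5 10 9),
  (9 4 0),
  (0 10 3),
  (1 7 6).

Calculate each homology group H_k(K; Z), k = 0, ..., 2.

H_0 = Z^2,  H_1 = Z/2,  H_2 = Z.

K has 11 vertices, 24 edges, 16 triangles.
rank ∂_0 = 0, rank ∂_1 = 9 ⇒ b_0 = 11 − 0 − 9 = 2; all invariant factors of ∂_1 are 1 so no torsion. So H_0 ≅ Z^2.
rank ∂_1 = 9, rank ∂_2 = 15 ⇒ b_1 = 24 − 9 − 15 = 0; ∂_2 has invariant factor(s) [2] giving torsion. So H_1 ≅ Z/2.
rank ∂_2 = 15, rank ∂_3 = 0 ⇒ b_2 = 16 − 15 − 0 = 1. So H_2 ≅ Z.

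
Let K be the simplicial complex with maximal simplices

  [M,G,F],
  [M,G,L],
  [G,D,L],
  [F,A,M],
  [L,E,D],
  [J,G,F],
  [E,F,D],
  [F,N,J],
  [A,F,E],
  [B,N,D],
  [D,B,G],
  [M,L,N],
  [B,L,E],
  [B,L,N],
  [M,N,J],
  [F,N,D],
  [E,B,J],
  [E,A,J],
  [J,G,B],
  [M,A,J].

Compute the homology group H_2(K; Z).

We work with the vertex ordering A < B < D < E < F < G < J < L < M < N. The simplices of K, each written with vertices in increasing order, are:

  0-simplices (10): A, B, D, E, F, G, J, L, M, N
  1-simplices (30): AE, AF, AJ, AM, BD, BE, BG, BJ, BL, BN, DE, DF, DG, DL, DN, EF, EJ, EL, FG, FJ, FM, FN, GJ, GL, GM, JM, JN, LM, LN, MN
  2-simplices (20): AEF, AEJ, AFM, AJM, BDG, BDN, BEJ, BEL, BGJ, BLN, DEF, DEL, DFN, DGL, FGJ, FGM, FJN, GLM, JMN, LMN

Hence C_0 ≅ Z^10, C_1 ≅ Z^30, C_2 ≅ Z^20.

Boundary ∂_1: C_1 → C_0 maps an edge to its endpoints' difference, ∂[p,q] = q − p. For instance
  ∂DN = N − D.
The 10×30 boundary matrix has rank 9 and Smith normal form diag(1,1,1,1,1,1,1,1,1).

Boundary ∂_2: C_2 → C_1 acts by ∂[p,q,r] = [q,r] − [p,r] + [p,q]. For instance
  ∂BEL = EL − BL + BE,
  ∂JMN = MN − JN + JM.
As a 30×20 matrix over Z this has rank 20, with invariant factors (1,1,1,1,1,1,1,1,1,1,1,1,1,1,1,1,1,1,1,2).

Computing H_k = (kernel of ∂_k) / (image of ∂_{k+1}):

  H_2: rank ker ∂_2 − rank ∂_3 = (20 − 20) − 0 = 0, and there is no ∂_3, so H_2 = 0.

(K is a triangulation of the Klein bottle.)

H_2 = 0.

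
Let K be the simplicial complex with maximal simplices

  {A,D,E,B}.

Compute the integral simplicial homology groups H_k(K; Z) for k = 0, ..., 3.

H_0 ≅ Z,  H_1 = 0,  H_2 = 0,  H_3 = 0.

K has 4 vertices, 6 edges, 4 triangles, 1 3-simplex.
rank ∂_0 = 0, rank ∂_1 = 3 ⇒ b_0 = 4 − 0 − 3 = 1; all invariant factors of ∂_1 are 1 so no torsion. So H_0 ≅ Z.
rank ∂_1 = 3, rank ∂_2 = 3 ⇒ b_1 = 6 − 3 − 3 = 0; all invariant factors of ∂_2 are 1 so no torsion. So H_1 ≅ 0.
rank ∂_2 = 3, rank ∂_3 = 1 ⇒ b_2 = 4 − 3 − 1 = 0; all invariant factors of ∂_3 are 1 so no torsion. So H_2 ≅ 0.
rank ∂_3 = 1, rank ∂_4 = 0 ⇒ b_3 = 1 − 1 − 0 = 0. So H_3 ≅ 0.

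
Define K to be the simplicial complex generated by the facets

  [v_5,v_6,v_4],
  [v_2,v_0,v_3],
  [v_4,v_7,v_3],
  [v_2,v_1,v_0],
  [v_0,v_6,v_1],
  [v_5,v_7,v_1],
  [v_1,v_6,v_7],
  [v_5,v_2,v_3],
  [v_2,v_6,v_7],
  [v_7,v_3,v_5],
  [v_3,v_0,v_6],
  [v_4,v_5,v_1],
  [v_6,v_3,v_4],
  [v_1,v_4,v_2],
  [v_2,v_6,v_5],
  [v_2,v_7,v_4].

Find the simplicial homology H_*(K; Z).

K has 8 vertices, 24 edges, 16 triangles.
rank ∂_0 = 0, rank ∂_1 = 7 ⇒ b_0 = 8 − 0 − 7 = 1; all invariant factors of ∂_1 are 1 so no torsion. So H_0 ≅ Z.
rank ∂_1 = 7, rank ∂_2 = 15 ⇒ b_1 = 24 − 7 − 15 = 2; all invariant factors of ∂_2 are 1 so no torsion. So H_1 ≅ Z^2.
rank ∂_2 = 15, rank ∂_3 = 0 ⇒ b_2 = 16 − 15 − 0 = 1. So H_2 ≅ Z.

H_0 = Z,  H_1 = Z^2,  H_2 = Z.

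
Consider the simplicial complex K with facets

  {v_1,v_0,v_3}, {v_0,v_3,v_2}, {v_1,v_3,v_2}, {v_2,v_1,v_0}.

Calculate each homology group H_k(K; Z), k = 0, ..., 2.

Take the total order v_0 < v_1 < v_2 < v_3 on the vertex set. Then K (dimension 2) consists of the simplices:

  0-simplices (4): [v_0], [v_1], [v_2], [v_3]
  1-simplices (6): [v_0,v_1], [v_0,v_2], [v_0,v_3], [v_1,v_2], [v_1,v_3], [v_2,v_3]
  2-simplices (4): [v_0,v_1,v_2], [v_0,v_1,v_3], [v_0,v_2,v_3], [v_1,v_2,v_3]

Hence C_0 ≅ Z^4, C_1 ≅ Z^6, C_2 ≅ Z^4.

∂_1: C_1 → C_0 maps an edge to its endpoints' difference, ∂[p,q] = q − p. For instance
  ∂[v_0,v_1] = [v_1] − [v_0].
The 4×6 boundary matrix has rank 3 and Smith normal form diag(1,1,1).

∂_2: C_2 → C_1 sends each 2-simplex [p,q,r] to [q,r] − [p,r] + [p,q]. For instance
  ∂[v_0,v_1,v_2] = [v_1,v_2] − [v_0,v_2] + [v_0,v_1],
  ∂[v_0,v_1,v_3] = [v_1,v_3] − [v_0,v_3] + [v_0,v_1].
The 6×4 boundary matrix has rank 3 and Smith normal form diag(1,1,1).

Now H_k = ker ∂_k / im ∂_{k+1}, so:

  H_0: rank C_0 − rank ∂_1 = 4 − 3 = 1, and the invariant factors of ∂_1 are all 1, so H_0 ≅ Z.
  H_1: rank ker ∂_1 − rank ∂_2 = (6 − 3) − 3 = 0, and the invariant factors of ∂_2 are all 1, so H_1 ≅ 0.
  H_2: rank ker ∂_2 − rank ∂_3 = (4 − 3) − 0 = 1, and there is no ∂_3, so H_2 ≅ Z.

As a check, the Euler characteristic is 4 − 6 + 4 = 2, which agrees with 1 − 0 + 1 = 2.
(K is a triangulation of the 2-sphere S^2.)

H_0 ≅ Z,  H_1 = 0,  H_2 ≅ Z.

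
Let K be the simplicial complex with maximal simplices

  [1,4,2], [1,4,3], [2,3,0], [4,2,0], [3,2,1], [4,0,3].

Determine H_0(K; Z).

Take the total order 0 < 1 < 2 < 3 < 4 on the vertex set. Then K (dimension 2) consists of the simplices:

  0-simplices (5): [0], [1], [2], [3], [4]
  1-simplices (9): [0,2], [0,3], [0,4], [1,2], [1,3], [1,4], [2,3], [2,4], [3,4]
  2-simplices (6): [0,2,3], [0,2,4], [0,3,4], [1,2,3], [1,2,4], [1,3,4]

giving chain groups C_0 ≅ Z^5, C_1 ≅ Z^9, C_2 ≅ Z^6.

Boundary ∂_1: C_1 → C_0 maps an edge to its endpoints' difference, ∂[p,q] = q − p.
As a 5×9 matrix over Z this has rank 4, with invariant factors (1,1,1,1).

∂_2: C_2 → C_1 acts by ∂[p,q,r] = [q,r] − [p,r] + [p,q]. For instance
  ∂[0,3,4] = [3,4] − [0,4] + [0,3],
  ∂[0,2,3] = [2,3] − [0,3] + [0,2].
As a 9×6 matrix over Z this has rank 5, with invariant factors (1,1,1,1,1).

Computing H_k = (kernel of ∂_k) / (image of ∂_{k+1}):

  H_0: rank C_0 − rank ∂_1 = 5 − 4 = 1, and the invariant factors of ∂_1 are all 1, so H_0 = Z.

H_0 = Z.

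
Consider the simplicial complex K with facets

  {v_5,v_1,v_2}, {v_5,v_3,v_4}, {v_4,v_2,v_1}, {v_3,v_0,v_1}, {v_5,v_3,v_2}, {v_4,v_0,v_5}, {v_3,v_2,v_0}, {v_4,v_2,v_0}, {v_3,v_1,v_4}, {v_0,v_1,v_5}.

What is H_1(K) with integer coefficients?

H_1 = Z/2.

Fix the vertex order v_0 < v_1 < v_2 < v_3 < v_4 < v_5 and write every simplex with vertices in increasing order. Then dim K = 2 and the simplices of K are:

  0-simplices (6): [v_0], [v_1], [v_2], [v_3], [v_4], [v_5]
  1-simplices (15): (15 of them)
  2-simplices (10): [v_0,v_1,v_3], [v_0,v_1,v_5], [v_0,v_2,v_3], [v_0,v_2,v_4], [v_0,v_4,v_5], [v_1,v_2,v_4], [v_1,v_2,v_5], [v_1,v_3,v_4], [v_2,v_3,v_5], [v_3,v_4,v_5]

giving chain groups C_0 ≅ Z^6, C_1 ≅ Z^15, C_2 ≅ Z^10.

Boundary ∂_1: C_1 → C_0 maps an edge to its endpoints' difference, ∂[p,q] = q − p. For instance
  ∂[v_3,v_5] = [v_5] − [v_3].
The 6×15 boundary matrix has rank 5 and Smith normal form diag(1,1,1,1,1).

The boundary map ∂_2: C_2 → C_1 maps a triangle to the signed sum of its edges. For instance
  ∂[v_1,v_3,v_4] = [v_3,v_4] − [v_1,v_4] + [v_1,v_3],
  ∂[v_0,v_2,v_4] = [v_2,v_4] − [v_0,v_4] + [v_0,v_2].
This gives a 15×10 integer matrix of rank 10; reducing to Smith normal form yields diagonal entries (1,1,1,1,1,1,1,1,1,2).

Reading off H_k = ker ∂_k / im ∂_{k+1}:

  H_1: rank ker ∂_1 − rank ∂_2 = (15 − 5) − 10 = 0, and ∂_2 has invariant factor 2 > 1, so H_1 = Z/2.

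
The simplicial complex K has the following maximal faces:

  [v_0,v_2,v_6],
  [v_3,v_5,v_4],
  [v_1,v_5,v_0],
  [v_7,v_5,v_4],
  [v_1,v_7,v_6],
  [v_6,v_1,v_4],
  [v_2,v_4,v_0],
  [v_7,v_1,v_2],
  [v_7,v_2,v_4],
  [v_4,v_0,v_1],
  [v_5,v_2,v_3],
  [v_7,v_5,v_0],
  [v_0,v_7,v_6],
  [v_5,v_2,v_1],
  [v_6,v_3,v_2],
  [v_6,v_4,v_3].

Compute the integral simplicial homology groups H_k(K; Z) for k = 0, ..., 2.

Take the total order v_0 < v_1 < v_2 < v_3 < v_4 < v_5 < v_6 < v_7 on the vertex set. Then K (dimension 2) consists of the simplices:

  0-simplices (8): [v_0], [v_1], [v_2], [v_3], [v_4], [v_5], [v_6], [v_7]
  1-simplices (24): (24 of them)
  2-simplices (16): (16 of them)

giving chain groups C_0 ≅ Z^8, C_1 ≅ Z^24, C_2 ≅ Z^16.

The boundary map ∂_1: C_1 → C_0 maps an edge to its endpoints' difference, ∂[p,q] = q − p. For instance
  ∂[v_0,v_4] = [v_4] − [v_0].
The resulting 8×24 matrix has rank 7, and its Smith normal form has invariant factors (1,1,1,1,1,1,1).

Boundary ∂_2: C_2 → C_1 maps a triangle to the signed sum of its edges. For instance
  ∂[v_3,v_4,v_6] = [v_4,v_6] − [v_3,v_6] + [v_3,v_4],
  ∂[v_0,v_5,v_7] = [v_5,v_7] − [v_0,v_7] + [v_0,v_5].
The 24×16 boundary matrix has rank 15 and Smith normal form diag(1,1,1,1,1,1,1,1,1,1,1,1,1,1,1).

Now H_k = ker ∂_k / im ∂_{k+1}, so:

  H_0: rank C_0 − rank ∂_1 = 8 − 7 = 1, and the invariant factors of ∂_1 are all 1, so H_0 = Z.
  H_1: rank ker ∂_1 − rank ∂_2 = (24 − 7) − 15 = 2, and the invariant factors of ∂_2 are all 1, so H_1 = Z^2.
  H_2: rank ker ∂_2 − rank ∂_3 = (16 − 15) − 0 = 1, and there is no ∂_3, so H_2 = Z.

(K is a triangulation of the torus T^2.)

H_0 ≅ Z,  H_1 ≅ Z^2,  H_2 ≅ Z.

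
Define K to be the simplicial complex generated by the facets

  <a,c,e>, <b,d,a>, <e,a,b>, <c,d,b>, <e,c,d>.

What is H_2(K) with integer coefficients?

H_2 ≅ 0.

Take the total order a < b < c < d < e on the vertex set. Then K (dimension 2) consists of the simplices:

  0-simplices (5): a, b, c, d, e
  1-simplices (10): ab, ac, ad, ae, bc, bd, be, cd, ce, de
  2-simplices (5): abd, abe, ace, bcd, cde

so the chain groups are C_0 ≅ Z^5, C_1 ≅ Z^10, C_2 ≅ Z^5.

∂_1: C_1 → C_0 maps an edge to its endpoints' difference, ∂[p,q] = q − p. For instance
  ∂ce = e − c.
As a 5×10 matrix over Z this has rank 4, with invariant factors (1,1,1,1).

Boundary ∂_2: C_2 → C_1 acts by ∂[p,q,r] = [q,r] − [p,r] + [p,q]. For instance
  ∂ace = ce − ae + ac,
  ∂bcd = cd − bd + bc.
As a 10×5 matrix over Z this has rank 5, with invariant factors (1,1,1,1,1).

Computing H_k = (kernel of ∂_k) / (image of ∂_{k+1}):

  H_2: rank ker ∂_2 − rank ∂_3 = (5 − 5) − 0 = 0, and there is no ∂_3, so H_2 ≅ 0.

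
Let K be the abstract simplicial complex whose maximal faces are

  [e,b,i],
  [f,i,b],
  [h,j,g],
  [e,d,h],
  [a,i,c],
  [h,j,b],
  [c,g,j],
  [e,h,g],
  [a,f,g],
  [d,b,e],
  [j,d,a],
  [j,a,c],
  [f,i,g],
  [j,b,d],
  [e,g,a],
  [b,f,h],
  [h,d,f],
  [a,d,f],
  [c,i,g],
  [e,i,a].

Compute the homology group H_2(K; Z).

K has 10 vertices, 30 edges, 20 triangles.
rank ∂_2 = 20, rank ∂_3 = 0 ⇒ b_2 = 20 − 20 − 0 = 0. So H_2 ≅ 0.

H_2 ≅ 0.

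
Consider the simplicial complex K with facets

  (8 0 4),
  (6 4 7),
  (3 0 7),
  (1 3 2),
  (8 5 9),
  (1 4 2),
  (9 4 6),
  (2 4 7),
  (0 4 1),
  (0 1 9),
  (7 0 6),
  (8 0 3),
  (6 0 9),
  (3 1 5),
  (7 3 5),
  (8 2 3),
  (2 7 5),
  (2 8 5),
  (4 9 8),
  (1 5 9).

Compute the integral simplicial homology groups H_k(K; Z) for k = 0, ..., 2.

H_0 ≅ Z,  H_1 ≅ Z × Z/2,  H_2 = 0.

Take the total order 0 < 1 < 2 < 3 < 4 < 5 < 6 < 7 < 8 < 9 on the vertex set. Then K (dimension 2) consists of the simplices:

  0-simplices (10): [0], [1], [2], [3], [4], [5], [6], [7], [8], [9]
  1-simplices (30): (30 of them)
  2-simplices (20): (20 of them)

giving chain groups C_0 ≅ Z^10, C_1 ≅ Z^30, C_2 ≅ Z^20.

∂_1: C_1 → C_0 is given by ∂[p,q] = [q] − [p].
This gives a 10×30 integer matrix of rank 9; reducing to Smith normal form yields diagonal entries (1,1,1,1,1,1,1,1,1).

The boundary map ∂_2: C_2 → C_1 sends each 2-simplex [p,q,r] to [q,r] − [p,r] + [p,q]. For instance
  ∂[2,5,8] = [5,8] − [2,8] + [2,5],
  ∂[4,6,7] = [6,7] − [4,7] + [4,6].
This gives a 30×20 integer matrix of rank 20; reducing to Smith normal form yields diagonal entries (1,1,1,1,1,1,1,1,1,1,1,1,1,1,1,1,1,1,1,2).

From H_k ≅ ker(∂_k) / im(∂_{k+1}) we obtain:

  H_0: rank C_0 − rank ∂_1 = 10 − 9 = 1, and the invariant factors of ∂_1 are all 1, so H_0 = Z.
  H_1: rank ker ∂_1 − rank ∂_2 = (30 − 9) − 20 = 1, and ∂_2 has invariant factor 2 > 1, so H_1 = Z × Z/2.
  H_2: rank ker ∂_2 − rank ∂_3 = (20 − 20) − 0 = 0, and there is no ∂_3, so H_2 = 0.

As a check, the Euler characteristic is 10 − 30 + 20 = 0, which agrees with 1 − 1 + 0 = 0.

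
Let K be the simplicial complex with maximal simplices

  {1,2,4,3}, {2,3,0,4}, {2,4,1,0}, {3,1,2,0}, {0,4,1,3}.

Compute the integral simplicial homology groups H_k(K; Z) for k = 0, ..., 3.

Fix the vertex order 0 < 1 < 2 < 3 < 4 and write every simplex with vertices in increasing order. Then dim K = 3 and the simplices of K are:

  0-simplices (5): [0], [1], [2], [3], [4]
  1-simplices (10): [0,1], [0,2], [0,3], [0,4], [1,2], [1,3], [1,4], [2,3], [2,4], [3,4]
  2-simplices (10): [0,1,2], [0,1,3], [0,1,4], [0,2,3], [0,2,4], [0,3,4], [1,2,3], [1,2,4], [1,3,4], [2,3,4]
  3-simplices (5): [0,1,2,3], [0,1,2,4], [0,1,3,4], [0,2,3,4], [1,2,3,4]

so the chain groups are C_0 ≅ Z^5, C_1 ≅ Z^10, C_2 ≅ Z^10, C_3 ≅ Z^5.

∂_1: C_1 → C_0 sends each edge [p,q] (with p < q) to q − p. For instance
  ∂[0,3] = [3] − [0].
The resulting 5×10 matrix has rank 4, and its Smith normal form has invariant factors (1,1,1,1).

∂_2: C_2 → C_1 maps a triangle to the signed sum of its edges. For instance
  ∂[0,1,4] = [1,4] − [0,4] + [0,1],
  ∂[0,3,4] = [3,4] − [0,4] + [0,3].
The 10×10 boundary matrix has rank 6 and Smith normal form diag(1,1,1,1,1,1).

Boundary ∂_3: C_3 → C_2 sends each 3-simplex σ to the alternating sum Σ_i (−1)^i (σ with its i-th vertex removed). For instance
  ∂[0,2,3,4] = [2,3,4] − [0,3,4] + [0,2,4] − [0,2,3],
  ∂[0,1,2,3] = [1,2,3] − [0,2,3] + [0,1,3] − [0,1,2].
This gives a 10×5 integer matrix of rank 4; reducing to Smith normal form yields diagonal entries (1,1,1,1).

Reading off H_k = ker ∂_k / im ∂_{k+1}:

  H_0: rank C_0 − rank ∂_1 = 5 − 4 = 1, and the invariant factors of ∂_1 are all 1, so H_0 = Z.
  H_1: rank ker ∂_1 − rank ∂_2 = (10 − 4) − 6 = 0, and the invariant factors of ∂_2 are all 1, so H_1 = 0.
  H_2: rank ker ∂_2 − rank ∂_3 = (10 − 6) − 4 = 0, and the invariant factors of ∂_3 are all 1, so H_2 = 0.
  H_3: rank ker ∂_3 − rank ∂_4 = (5 − 4) − 0 = 1, and there is no ∂_4, so H_3 = Z.

As a check, the Euler characteristic is 5 − 10 + 10 − 5 = 0, which agrees with 1 − 0 + 0 − 1 = 0.

H_0 = Z,  H_1 = 0,  H_2 = 0,  H_3 = Z.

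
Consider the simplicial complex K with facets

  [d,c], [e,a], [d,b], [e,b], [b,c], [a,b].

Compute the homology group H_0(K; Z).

H_0 = Z.

Order the vertices as a < b < c < d < e. Listing each simplex with vertices in this order, K has dimension 1 with simplices:

  0-simplices (5): a, b, c, d, e
  1-simplices (6): ab, ae, bc, bd, be, cd

giving chain groups C_0 ≅ Z^5, C_1 ≅ Z^6.

∂_1: C_1 → C_0 is given by ∂[p,q] = [q] − [p]. For instance
  ∂bd = d − b.
The resulting 5×6 matrix has rank 4, and its Smith normal form has invariant factors (1,1,1,1).

Reading off H_k = ker ∂_k / im ∂_{k+1}:

  H_0: rank C_0 − rank ∂_1 = 5 − 4 = 1, and the invariant factors of ∂_1 are all 1, so H_0 ≅ Z.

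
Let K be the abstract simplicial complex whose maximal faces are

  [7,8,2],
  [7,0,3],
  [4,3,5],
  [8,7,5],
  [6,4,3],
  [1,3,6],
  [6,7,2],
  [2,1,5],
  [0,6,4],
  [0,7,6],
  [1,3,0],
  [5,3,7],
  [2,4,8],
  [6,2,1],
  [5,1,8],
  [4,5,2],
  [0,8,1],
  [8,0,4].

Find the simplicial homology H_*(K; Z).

We work with the vertex ordering 0 < 1 < 2 < 3 < 4 < 5 < 6 < 7 < 8. The simplices of K, each written with vertices in increasing order, are:

  0-simplices (9): [0], [1], [2], [3], [4], [5], [6], [7], [8]
  1-simplices (27): (27 of them)
  2-simplices (18): [0,1,3], [0,1,8], [0,3,7], [0,4,6], [0,4,8], [0,6,7], [1,2,5], [1,2,6], [1,3,6], [1,5,8], [2,4,5], [2,4,8], [2,6,7], [2,7,8], [3,4,5], [3,4,6], [3,5,7], [5,7,8]

giving chain groups C_0 ≅ Z^9, C_1 ≅ Z^27, C_2 ≅ Z^18.

∂_1: C_1 → C_0 sends each edge [p,q] (with p < q) to q − p.
The resulting 9×27 matrix has rank 8, and its Smith normal form has invariant factors (1,1,1,1,1,1,1,1).

The boundary map ∂_2: C_2 → C_1 sends each 2-simplex [p,q,r] to [q,r] − [p,r] + [p,q]. For instance
  ∂[0,4,8] = [4,8] − [0,8] + [0,4],
  ∂[3,4,5] = [4,5] − [3,5] + [3,4].
The resulting 27×18 matrix has rank 18, and its Smith normal form has invariant factors (1,1,1,1,1,1,1,1,1,1,1,1,1,1,1,1,1,2).

From H_k ≅ ker(∂_k) / im(∂_{k+1}) we obtain:

  H_0: rank C_0 − rank ∂_1 = 9 − 8 = 1, and the invariant factors of ∂_1 are all 1, so H_0 = Z.
  H_1: rank ker ∂_1 − rank ∂_2 = (27 − 8) − 18 = 1, and ∂_2 has invariant factor 2 > 1, so H_1 = Z ⊕ Z/2.
  H_2: rank ker ∂_2 − rank ∂_3 = (18 − 18) − 0 = 0, and there is no ∂_3, so H_2 = 0.

(K is a triangulation of the Klein bottle.)

H_0 ≅ Z,  H_1 ≅ Z ⊕ Z/2,  H_2 = 0.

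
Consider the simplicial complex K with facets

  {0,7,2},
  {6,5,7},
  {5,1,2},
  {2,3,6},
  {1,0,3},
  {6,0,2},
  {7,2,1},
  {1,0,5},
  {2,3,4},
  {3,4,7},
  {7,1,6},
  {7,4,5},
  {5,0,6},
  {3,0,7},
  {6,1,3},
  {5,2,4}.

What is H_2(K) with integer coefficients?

H_2 = Z.

K has 8 vertices, 24 edges, 16 triangles.
rank ∂_2 = 15, rank ∂_3 = 0 ⇒ b_2 = 16 − 15 − 0 = 1. So H_2 ≅ Z.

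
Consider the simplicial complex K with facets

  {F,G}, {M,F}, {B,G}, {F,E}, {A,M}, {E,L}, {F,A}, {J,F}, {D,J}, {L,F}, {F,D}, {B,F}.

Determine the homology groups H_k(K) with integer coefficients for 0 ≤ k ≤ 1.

H_0 = Z,  H_1 = Z^4.

We work with the vertex ordering A < B < D < E < F < G < J < L < M. The simplices of K, each written with vertices in increasing order, are:

  0-simplices (9): A, B, D, E, F, G, J, L, M
  1-simplices (12): AF, AM, BF, BG, DF, DJ, EF, EL, FG, FJ, FL, FM

so the chain groups are C_0 ≅ Z^9, C_1 ≅ Z^12.

The boundary map ∂_1: C_1 → C_0 maps an edge to its endpoints' difference, ∂[p,q] = q − p. For instance
  ∂EF = F − E.
As a 9×12 matrix over Z this has rank 8, with invariant factors (1,1,1,1,1,1,1,1).

Computing H_k = (kernel of ∂_k) / (image of ∂_{k+1}):

  H_0: rank C_0 − rank ∂_1 = 9 − 8 = 1, and the invariant factors of ∂_1 are all 1, so H_0 = Z.
  H_1: rank ker ∂_1 − rank ∂_2 = (12 − 8) − 0 = 4, and there is no ∂_2, so H_1 = Z^4.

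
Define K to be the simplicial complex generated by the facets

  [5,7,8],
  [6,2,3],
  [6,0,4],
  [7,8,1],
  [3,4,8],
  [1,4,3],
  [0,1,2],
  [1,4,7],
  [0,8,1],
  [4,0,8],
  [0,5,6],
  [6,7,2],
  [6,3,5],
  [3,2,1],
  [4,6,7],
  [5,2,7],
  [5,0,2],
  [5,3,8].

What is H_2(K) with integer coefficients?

Order the vertices as 0 < 1 < 2 < 3 < 4 < 5 < 6 < 7 < 8. Listing each simplex with vertices in this order, K has dimension 2 with simplices:

  0-simplices (9): [0], [1], [2], [3], [4], [5], [6], [7], [8]
  1-simplices (27): (27 of them)
  2-simplices (18): [0,1,2], [0,1,8], [0,2,5], [0,4,6], [0,4,8], [0,5,6], [1,2,3], [1,3,4], [1,4,7], [1,7,8], [2,3,6], [2,5,7], [2,6,7], [3,4,8], [3,5,6], [3,5,8], [4,6,7], [5,7,8]

giving chain groups C_0 ≅ Z^9, C_1 ≅ Z^27, C_2 ≅ Z^18.

The boundary map ∂_1: C_1 → C_0 is given by ∂[p,q] = [q] − [p]. For instance
  ∂[1,8] = [8] − [1].
The resulting 9×27 matrix has rank 8, and its Smith normal form has invariant factors (1,1,1,1,1,1,1,1).

The boundary map ∂_2: C_2 → C_1 acts by ∂[p,q,r] = [q,r] − [p,r] + [p,q]. For instance
  ∂[1,7,8] = [7,8] − [1,8] + [1,7],
  ∂[0,4,8] = [4,8] − [0,8] + [0,4].
This gives a 27×18 integer matrix of rank 18; reducing to Smith normal form yields diagonal entries (1,1,1,1,1,1,1,1,1,1,1,1,1,1,1,1,1,2).

From H_k ≅ ker(∂_k) / im(∂_{k+1}) we obtain:

  H_2: rank ker ∂_2 − rank ∂_3 = (18 − 18) − 0 = 0, and there is no ∂_3, so H_2 = 0.

H_2 ≅ 0.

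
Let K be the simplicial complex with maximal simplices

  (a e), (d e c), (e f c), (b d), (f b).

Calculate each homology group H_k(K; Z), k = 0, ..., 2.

H_0 ≅ Z,  H_1 ≅ Z,  H_2 = 0.

Order the vertices as a < b < c < d < e < f. Listing each simplex with vertices in this order, K has dimension 2 with simplices:

  0-simplices (6): a, b, c, d, e, f
  1-simplices (8): ae, bd, bf, cd, ce, cf, de, ef
  2-simplices (2): cde, cef

so the chain groups are C_0 ≅ Z^6, C_1 ≅ Z^8, C_2 ≅ Z^2.

The boundary map ∂_1: C_1 → C_0 is given by ∂[p,q] = [q] − [p]. For instance
  ∂bd = d − b.
The resulting 6×8 matrix has rank 5, and its Smith normal form has invariant factors (1,1,1,1,1).

The boundary map ∂_2: C_2 → C_1 sends each 2-simplex [p,q,r] to [q,r] − [p,r] + [p,q]. For instance
  ∂cde = de − ce + cd,
  ∂cef = ef − cf + ce.
This gives a 8×2 integer matrix of rank 2; reducing to Smith normal form yields diagonal entries (1,1).

From H_k ≅ ker(∂_k) / im(∂_{k+1}) we obtain:

  H_0: rank C_0 − rank ∂_1 = 6 − 5 = 1, and the invariant factors of ∂_1 are all 1, so H_0 = Z.
  H_1: rank ker ∂_1 − rank ∂_2 = (8 − 5) − 2 = 1, and the invariant factors of ∂_2 are all 1, so H_1 = Z.
  H_2: rank ker ∂_2 − rank ∂_3 = (2 − 2) − 0 = 0, and there is no ∂_3, so H_2 = 0.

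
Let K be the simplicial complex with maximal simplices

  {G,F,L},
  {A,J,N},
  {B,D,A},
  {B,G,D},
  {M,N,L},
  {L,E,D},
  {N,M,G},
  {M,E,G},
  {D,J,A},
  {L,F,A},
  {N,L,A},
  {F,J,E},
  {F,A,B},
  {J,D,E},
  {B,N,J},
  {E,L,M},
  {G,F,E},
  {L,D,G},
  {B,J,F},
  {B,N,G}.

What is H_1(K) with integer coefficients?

H_1 = Z × Z/2.

We work with the vertex ordering A < B < D < E < F < G < J < L < M < N. The simplices of K, each written with vertices in increasing order, are:

  0-simplices (10): A, B, D, E, F, G, J, L, M, N
  1-simplices (30): AB, AD, AF, AJ, AL, AN, BD, BF, BG, BJ, BN, DE, DG, DJ, DL, EF, EG, EJ, EL, EM, FG, FJ, FL, GL, GM, GN, JN, LM, LN, MN
  2-simplices (20): ABD, ABF, ADJ, AFL, AJN, ALN, BDG, BFJ, BGN, BJN, DEJ, DEL, DGL, EFG, EFJ, EGM, ELM, FGL, GMN, LMN

giving chain groups C_0 ≅ Z^10, C_1 ≅ Z^30, C_2 ≅ Z^20.

The boundary map ∂_1: C_1 → C_0 is given by ∂[p,q] = [q] − [p]. For instance
  ∂GL = L − G.
This gives a 10×30 integer matrix of rank 9; reducing to Smith normal form yields diagonal entries (1,1,1,1,1,1,1,1,1).

The boundary map ∂_2: C_2 → C_1 sends each 2-simplex [p,q,r] to [q,r] − [p,r] + [p,q]. For instance
  ∂EFG = FG − EG + EF,
  ∂ABD = BD − AD + AB.
As a 30×20 matrix over Z this has rank 20, with invariant factors (1,1,1,1,1,1,1,1,1,1,1,1,1,1,1,1,1,1,1,2).

Reading off H_k = ker ∂_k / im ∂_{k+1}:

  H_1: rank ker ∂_1 − rank ∂_2 = (30 − 9) − 20 = 1, and ∂_2 has invariant factor 2 > 1, so H_1 = Z × Z/2.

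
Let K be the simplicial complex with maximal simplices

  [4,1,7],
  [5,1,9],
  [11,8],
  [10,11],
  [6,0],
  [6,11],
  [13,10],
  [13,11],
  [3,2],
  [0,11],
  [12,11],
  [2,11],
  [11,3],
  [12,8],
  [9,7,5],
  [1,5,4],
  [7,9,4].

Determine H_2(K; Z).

H_2 ≅ 0.

We work with the vertex ordering 0 < 1 < 2 < 3 < 4 < 5 < 6 < 7 < 8 < 9 < 10 < 11 < 12 < 13. The simplices of K, each written with vertices in increasing order, are:

  0-simplices (14): [0], [1], [2], [3], [4], [5], [6], [7], [8], [9], [10], [11], [12], [13]
  1-simplices (22): (22 of them)
  2-simplices (5): [1,4,5], [1,4,7], [1,5,9], [4,7,9], [5,7,9]

giving chain groups C_0 ≅ Z^14, C_1 ≅ Z^22, C_2 ≅ Z^5.

The boundary map ∂_1: C_1 → C_0 maps an edge to its endpoints' difference, ∂[p,q] = q − p. For instance
  ∂[2,3] = [3] − [2].
This gives a 14×22 integer matrix of rank 12; reducing to Smith normal form yields diagonal entries (1,1,1,1,1,1,1,1,1,1,1,1).

Boundary ∂_2: C_2 → C_1 maps a triangle to the signed sum of its edges. For instance
  ∂[4,7,9] = [7,9] − [4,9] + [4,7],
  ∂[5,7,9] = [7,9] − [5,9] + [5,7].
This gives a 22×5 integer matrix of rank 5; reducing to Smith normal form yields diagonal entries (1,1,1,1,1).

From H_k ≅ ker(∂_k) / im(∂_{k+1}) we obtain:

  H_2: rank ker ∂_2 − rank ∂_3 = (5 − 5) − 0 = 0, and there is no ∂_3, so H_2 = 0.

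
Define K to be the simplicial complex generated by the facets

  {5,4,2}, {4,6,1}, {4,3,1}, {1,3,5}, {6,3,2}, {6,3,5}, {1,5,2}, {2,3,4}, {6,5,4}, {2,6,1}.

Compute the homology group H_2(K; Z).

Take the total order 1 < 2 < 3 < 4 < 5 < 6 on the vertex set. Then K (dimension 2) consists of the simplices:

  0-simplices (6): [1], [2], [3], [4], [5], [6]
  1-simplices (15): [1,2], [1,3], [1,4], [1,5], [1,6], [2,3], [2,4], [2,5], [2,6], [3,4], [3,5], [3,6], [4,5], [4,6], [5,6]
  2-simplices (10): [1,2,5], [1,2,6], [1,3,4], [1,3,5], [1,4,6], [2,3,4], [2,3,6], [2,4,5], [3,5,6], [4,5,6]

Hence C_0 ≅ Z^6, C_1 ≅ Z^15, C_2 ≅ Z^10.

Boundary ∂_1: C_1 → C_0 maps an edge to its endpoints' difference, ∂[p,q] = q − p. For instance
  ∂[1,2] = [2] − [1].
The resulting 6×15 matrix has rank 5, and its Smith normal form has invariant factors (1,1,1,1,1).

The boundary map ∂_2: C_2 → C_1 maps a triangle to the signed sum of its edges. For instance
  ∂[1,4,6] = [4,6] − [1,6] + [1,4],
  ∂[1,3,4] = [3,4] − [1,4] + [1,3].
This gives a 15×10 integer matrix of rank 10; reducing to Smith normal form yields diagonal entries (1,1,1,1,1,1,1,1,1,2).

From H_k ≅ ker(∂_k) / im(∂_{k+1}) we obtain:

  H_2: rank ker ∂_2 − rank ∂_3 = (10 − 10) − 0 = 0, and there is no ∂_3, so H_2 ≅ 0.

H_2 = 0.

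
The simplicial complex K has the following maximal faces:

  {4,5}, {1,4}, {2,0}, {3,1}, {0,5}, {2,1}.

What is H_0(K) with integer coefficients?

H_0 = Z.

Take the total order 0 < 1 < 2 < 3 < 4 < 5 on the vertex set. Then K (dimension 1) consists of the simplices:

  0-simplices (6): [0], [1], [2], [3], [4], [5]
  1-simplices (6): [0,2], [0,5], [1,2], [1,3], [1,4], [4,5]

so the chain groups are C_0 ≅ Z^6, C_1 ≅ Z^6.

∂_1: C_1 → C_0 is given by ∂[p,q] = [q] − [p].
This gives a 6×6 integer matrix of rank 5; reducing to Smith normal form yields diagonal entries (1,1,1,1,1).

Reading off H_k = ker ∂_k / im ∂_{k+1}:

  H_0: rank C_0 − rank ∂_1 = 6 − 5 = 1, and the invariant factors of ∂_1 are all 1, so H_0 ≅ Z.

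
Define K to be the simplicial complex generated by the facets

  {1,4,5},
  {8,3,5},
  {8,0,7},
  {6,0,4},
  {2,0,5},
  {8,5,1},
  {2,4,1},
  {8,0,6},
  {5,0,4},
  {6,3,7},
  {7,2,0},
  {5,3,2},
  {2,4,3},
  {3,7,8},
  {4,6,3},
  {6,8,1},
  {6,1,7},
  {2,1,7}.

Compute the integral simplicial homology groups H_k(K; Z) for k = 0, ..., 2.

K has 9 vertices, 27 edges, 18 triangles.
rank ∂_0 = 0, rank ∂_1 = 8 ⇒ b_0 = 9 − 0 − 8 = 1; all invariant factors of ∂_1 are 1 so no torsion. So H_0 = Z.
rank ∂_1 = 8, rank ∂_2 = 18 ⇒ b_1 = 27 − 8 − 18 = 1; ∂_2 has invariant factor(s) [2] giving torsion. So H_1 = Z ⊕ Z_2.
rank ∂_2 = 18, rank ∂_3 = 0 ⇒ b_2 = 18 − 18 − 0 = 0. So H_2 = 0.

H_0 = Z,  H_1 = Z ⊕ Z_2,  H_2 = 0.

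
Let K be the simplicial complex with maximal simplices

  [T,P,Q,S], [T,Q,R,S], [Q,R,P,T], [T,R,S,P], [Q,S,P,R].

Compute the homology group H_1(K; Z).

H_1 = 0.

Fix the vertex order P < Q < R < S < T and write every simplex with vertices in increasing order. Then dim K = 3 and the simplices of K are:

  0-simplices (5): P, Q, R, S, T
  1-simplices (10): PQ, PR, PS, PT, QR, QS, QT, RS, RT, ST
  2-simplices (10): PQR, PQS, PQT, PRS, PRT, PST, QRS, QRT, QST, RST
  3-simplices (5): PQRS, PQRT, PQST, PRST, QRST

giving chain groups C_0 ≅ Z^5, C_1 ≅ Z^10, C_2 ≅ Z^10, C_3 ≅ Z^5.

Boundary ∂_1: C_1 → C_0 is given by ∂[p,q] = [q] − [p].
The 5×10 boundary matrix has rank 4 and Smith normal form diag(1,1,1,1).

The boundary map ∂_2: C_2 → C_1 maps a triangle to the signed sum of its edges. For instance
  ∂RST = ST − RT + RS,
  ∂PQT = QT − PT + PQ.
The 10×10 boundary matrix has rank 6 and Smith normal form diag(1,1,1,1,1,1).

∂_3: C_3 → C_2 sends each 3-simplex σ to the alternating sum Σ_i (−1)^i (σ with its i-th vertex removed). For instance
  ∂PQRT = QRT − PRT + PQT − PQR,
  ∂PQRS = QRS − PRS + PQS − PQR.
As a 10×5 matrix over Z this has rank 4, with invariant factors (1,1,1,1).

From H_k ≅ ker(∂_k) / im(∂_{k+1}) we obtain:

  H_1: rank ker ∂_1 − rank ∂_2 = (10 − 4) − 6 = 0, and the invariant factors of ∂_2 are all 1, so H_1 = 0.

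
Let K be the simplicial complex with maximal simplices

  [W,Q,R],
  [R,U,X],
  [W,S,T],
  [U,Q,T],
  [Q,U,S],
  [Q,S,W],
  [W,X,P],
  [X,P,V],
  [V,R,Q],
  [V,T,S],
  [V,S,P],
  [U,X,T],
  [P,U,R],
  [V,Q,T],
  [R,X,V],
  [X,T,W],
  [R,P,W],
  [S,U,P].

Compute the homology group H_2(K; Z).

Fix the vertex order P < Q < R < S < T < U < V < W < X and write every simplex with vertices in increasing order. Then dim K = 2 and the simplices of K are:

  0-simplices (9): P, Q, R, S, T, U, V, W, X
  1-simplices (27): PR, PS, PU, PV, PW, PX, QR, QS, QT, QU, QV, QW, RU, RV, RW, RX, ST, SU, SV, SW, TU, TV, TW, TX, UX, VX, WX
  2-simplices (18): PRU, PRW, PSU, PSV, PVX, PWX, QRV, QRW, QSU, QSW, QTU, QTV, RUX, RVX, STV, STW, TUX, TWX

so the chain groups are C_0 ≅ Z^9, C_1 ≅ Z^27, C_2 ≅ Z^18.

The boundary map ∂_1: C_1 → C_0 is given by ∂[p,q] = [q] − [p]. For instance
  ∂QU = U − Q.
The resulting 9×27 matrix has rank 8, and its Smith normal form has invariant factors (1,1,1,1,1,1,1,1).

The boundary map ∂_2: C_2 → C_1 sends each 2-simplex [p,q,r] to [q,r] − [p,r] + [p,q]. For instance
  ∂RUX = UX − RX + RU,
  ∂QSW = SW − QW + QS.
As a 27×18 matrix over Z this has rank 18, with invariant factors (1,1,1,1,1,1,1,1,1,1,1,1,1,1,1,1,1,2).

Computing H_k = (kernel of ∂_k) / (image of ∂_{k+1}):

  H_2: rank ker ∂_2 − rank ∂_3 = (18 − 18) − 0 = 0, and there is no ∂_3, so H_2 ≅ 0.

H_2 = 0.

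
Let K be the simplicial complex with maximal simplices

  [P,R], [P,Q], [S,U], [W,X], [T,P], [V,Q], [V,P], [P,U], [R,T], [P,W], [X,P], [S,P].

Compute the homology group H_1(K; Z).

H_1 ≅ Z^4.

We work with the vertex ordering P < Q < R < S < T < U < V < W < X. The simplices of K, each written with vertices in increasing order, are:

  0-simplices (9): P, Q, R, S, T, U, V, W, X
  1-simplices (12): PQ, PR, PS, PT, PU, PV, PW, PX, QV, RT, SU, WX

Hence C_0 ≅ Z^9, C_1 ≅ Z^12.

Boundary ∂_1: C_1 → C_0 sends each edge [p,q] (with p < q) to q − p.
The 9×12 boundary matrix has rank 8 and Smith normal form diag(1,1,1,1,1,1,1,1).

Now H_k = ker ∂_k / im ∂_{k+1}, so:

  H_1: rank ker ∂_1 − rank ∂_2 = (12 − 8) − 0 = 4, and there is no ∂_2, so H_1 = Z^4.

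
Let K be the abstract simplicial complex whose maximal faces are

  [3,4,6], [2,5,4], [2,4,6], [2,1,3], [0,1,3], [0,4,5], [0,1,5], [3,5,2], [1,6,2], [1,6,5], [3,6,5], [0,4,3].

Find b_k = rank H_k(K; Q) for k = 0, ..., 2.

We work with the vertex ordering 0 < 1 < 2 < 3 < 4 < 5 < 6. The simplices of K, each written with vertices in increasing order, are:

  0-simplices (7): [0], [1], [2], [3], [4], [5], [6]
  1-simplices (18): [0,1], [0,3], [0,4], [0,5], [1,2], [1,3], [1,5], [1,6], [2,3], [2,4], [2,5], [2,6], [3,4], [3,5], [3,6], [4,5], [4,6], [5,6]
  2-simplices (12): [0,1,3], [0,1,5], [0,3,4], [0,4,5], [1,2,3], [1,2,6], [1,5,6], [2,3,5], [2,4,5], [2,4,6], [3,4,6], [3,5,6]

giving chain groups C_0 ≅ Z^7, C_1 ≅ Z^18, C_2 ≅ Z^12.

Boundary ∂_1: C_1 → C_0 maps an edge to its endpoints' difference, ∂[p,q] = q − p.
The resulting 7×18 matrix has rank 6, and its Smith normal form has invariant factors (1,1,1,1,1,1).

Boundary ∂_2: C_2 → C_1 maps a triangle to the signed sum of its edges. For instance
  ∂[0,1,3] = [1,3] − [0,3] + [0,1],
  ∂[0,3,4] = [3,4] − [0,4] + [0,3].
This gives a 18×12 integer matrix of rank 12; reducing to Smith normal form yields diagonal entries (1,1,1,1,1,1,1,1,1,1,1,2).

Reading off H_k = ker ∂_k / im ∂_{k+1}:

  H_0: rank C_0 − rank ∂_1 = 7 − 6 = 1, and the invariant factors of ∂_1 are all 1, so H_0 = Z.
  H_1: rank ker ∂_1 − rank ∂_2 = (18 − 6) − 12 = 0, and ∂_2 has invariant factor 2 > 1, so H_1 = Z_2.
  H_2: rank ker ∂_2 − rank ∂_3 = (12 − 12) − 0 = 0, and there is no ∂_3, so H_2 = 0.

(K is a triangulation of the real projective plane RP^2.)

Hence the Betti numbers are b_0 = 1, b_1 = 0, b_2 = 0.

b_0 = 1, b_1 = 0, b_2 = 0.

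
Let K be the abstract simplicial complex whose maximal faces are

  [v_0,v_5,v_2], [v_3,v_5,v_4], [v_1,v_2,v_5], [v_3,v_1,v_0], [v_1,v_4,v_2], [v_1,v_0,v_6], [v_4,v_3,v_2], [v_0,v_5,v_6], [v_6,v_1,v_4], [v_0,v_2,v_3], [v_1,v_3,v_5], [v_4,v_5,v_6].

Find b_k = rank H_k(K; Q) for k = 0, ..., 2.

Take the total order v_0 < v_1 < v_2 < v_3 < v_4 < v_5 < v_6 on the vertex set. Then K (dimension 2) consists of the simplices:

  0-simplices (7): [v_0], [v_1], [v_2], [v_3], [v_4], [v_5], [v_6]
  1-simplices (18): (18 of them)
  2-simplices (12): (12 of them)

so the chain groups are C_0 ≅ Z^7, C_1 ≅ Z^18, C_2 ≅ Z^12.

∂_1: C_1 → C_0 sends each edge [p,q] (with p < q) to q − p.
As a 7×18 matrix over Z this has rank 6, with invariant factors (1,1,1,1,1,1).

The boundary map ∂_2: C_2 → C_1 sends each 2-simplex [p,q,r] to [q,r] − [p,r] + [p,q]. For instance
  ∂[v_2,v_3,v_4] = [v_3,v_4] − [v_2,v_4] + [v_2,v_3],
  ∂[v_0,v_1,v_3] = [v_1,v_3] − [v_0,v_3] + [v_0,v_1].
The 18×12 boundary matrix has rank 12 and Smith normal form diag(1,1,1,1,1,1,1,1,1,1,1,2).

Now H_k = ker ∂_k / im ∂_{k+1}, so:

  H_0: rank C_0 − rank ∂_1 = 7 − 6 = 1, and the invariant factors of ∂_1 are all 1, so H_0 ≅ Z.
  H_1: rank ker ∂_1 − rank ∂_2 = (18 − 6) − 12 = 0, and ∂_2 has invariant factor 2 > 1, so H_1 ≅ Z/2Z.
  H_2: rank ker ∂_2 − rank ∂_3 = (12 − 12) − 0 = 0, and there is no ∂_3, so H_2 ≅ 0.

(K is a triangulation of the real projective plane RP^2.)

Hence the Betti numbers are b_0 = 1, b_1 = 0, b_2 = 0.

b_0 = 1, b_1 = 0, b_2 = 0.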